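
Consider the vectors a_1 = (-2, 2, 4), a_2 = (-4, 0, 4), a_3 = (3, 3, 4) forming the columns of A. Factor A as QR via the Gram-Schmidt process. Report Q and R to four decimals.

Q = [[-0.4082, -0.7071, 0.5774], [0.4082, -0.7071, -0.5774], [0.8165, 0.0000, 0.5774]], R = [[4.8990, 4.8990, 3.2660], [0.0000, 2.8284, -4.2426], [0.0000, 0.0000, 2.3094]]

a_1 = (-2, 2, 4); ‖a_1‖ = 4.8990, so e_1 = (-0.4082, 0.4082, 0.8165).
e_1·a_2 = (-0.4082)·(-4) + 0.4082·0 + 0.8165·4 = 4.8990.
u_2 = a_2 − 4.8990·e_1 = (-2.0000, -2.0000, 0.0000).
‖u_2‖ = 2.8284, so e_2 = (-0.7071, -0.7071, 0.0000).
e_1·a_3 = (-0.4082)·3 + 0.4082·3 + 0.8165·4 = 3.2660; e_2·a_3 = (-0.7071)·3 + (-0.7071)·3 + (0.0000)·4 = -4.2426.
u_3 = a_3 − 3.2660·e_1 + 4.2426·e_2 = (1.3333, -1.3333, 1.3333).
‖u_3‖ = 2.3094, so e_3 = (0.5774, -0.5774, 0.5774).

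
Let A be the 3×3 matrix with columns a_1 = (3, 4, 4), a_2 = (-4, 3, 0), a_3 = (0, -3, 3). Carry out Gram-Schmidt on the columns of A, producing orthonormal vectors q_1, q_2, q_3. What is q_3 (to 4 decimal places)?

q_1 = a_1/‖a_1‖ = (3, 4, 4)/6.4031 = (0.4685, 0.6247, 0.6247).
r_{12} = q_1·a_2 = 0.0000.
u_2 = a_2 − 0.0000·q_1 = (-4.0000, 3.0000, 0.0000).
‖u_2‖ = 5.0000, so q_2 = (-0.8000, 0.6000, 0.0000).
r_{13} = q_1·a_3 = 0.0000; r_{23} = q_2·a_3 = -1.8000.
u_3 = a_3 − 0.0000·q_1 + 1.8000·q_2 = (-1.4400, -1.9200, 3.0000).
‖u_3‖ = 3.8419, so q_3 = (-0.3748, -0.4998, 0.7809).

q_3 = (-0.3748, -0.4998, 0.7809)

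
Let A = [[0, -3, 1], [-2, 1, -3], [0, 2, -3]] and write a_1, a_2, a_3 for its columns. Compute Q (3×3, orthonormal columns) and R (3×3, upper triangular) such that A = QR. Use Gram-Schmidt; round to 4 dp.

Q = [[0.0000, -0.8321, -0.5547], [-1.0000, 0.0000, 0.0000], [0.0000, 0.5547, -0.8321]], R = [[2.0000, -1.0000, 3.0000], [0.0000, 3.6056, -2.4962], [0.0000, 0.0000, 1.9415]]

q_1 = a_1/‖a_1‖ = (0, -2, 0)/2.0000 = (0.0000, -1.0000, 0.0000).
r_{12} = q_1·a_2 = -1.0000.
u_2 = a_2 + 1.0000·q_1 = (-3.0000, 0.0000, 2.0000).
‖u_2‖ = 3.6056, so q_2 = (-0.8321, 0.0000, 0.5547).
r_{13} = q_1·a_3 = 3.0000; r_{23} = q_2·a_3 = -2.4962.
u_3 = a_3 − 3.0000·q_1 + 2.4962·q_2 = (-1.0769, 0.0000, -1.6154).
‖u_3‖ = 1.9415, so q_3 = (-0.5547, 0.0000, -0.8321).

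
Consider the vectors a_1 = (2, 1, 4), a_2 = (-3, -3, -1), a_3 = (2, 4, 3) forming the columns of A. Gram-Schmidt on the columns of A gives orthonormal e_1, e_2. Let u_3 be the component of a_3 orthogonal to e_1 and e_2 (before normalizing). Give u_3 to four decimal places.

u_3 = (-1.2913, 1.1739, 0.3522)

a_1 = (2, 1, 4); ‖a_1‖ = 4.5826, so e_1 = (0.4364, 0.2182, 0.8729).
e_1·a_2 = 0.4364·(-3) + 0.2182·(-3) + 0.8729·(-1) = -2.8368.
u_2 = a_2 + 2.8368·e_1 = (-1.7619, -2.3810, 1.4762).
‖u_2‖ = 3.3094, so e_2 = (-0.5324, -0.7194, 0.4461).
e_1·a_3 = 0.4364·2 + 0.2182·4 + 0.8729·3 = 4.3644; e_2·a_3 = (-0.5324)·2 + (-0.7194)·4 + 0.4461·3 = -2.6044.
u_3 = a_3 − 4.3644·e_1 + 2.6044·e_2 = (-1.2913, 1.1739, 0.3522).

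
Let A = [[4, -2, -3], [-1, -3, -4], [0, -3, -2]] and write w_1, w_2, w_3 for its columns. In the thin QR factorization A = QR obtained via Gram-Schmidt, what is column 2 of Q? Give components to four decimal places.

e_1 = w_1/‖w_1‖ = (4, -1, 0)/4.1231 = (0.9701, -0.2425, 0.0000).
r_{12} = e_1·w_2 = -1.2127.
u_2 = w_2 + 1.2127·e_1 = (-0.8235, -3.2941, -3.0000).
‖u_2‖ = 4.5309, so e_2 = (-0.1818, -0.7270, -0.6621).

e_2 = (-0.1818, -0.7270, -0.6621)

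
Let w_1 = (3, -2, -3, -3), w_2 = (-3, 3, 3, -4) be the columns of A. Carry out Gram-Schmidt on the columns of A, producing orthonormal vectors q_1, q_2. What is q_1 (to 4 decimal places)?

q_1 = w_1/‖w_1‖ = (3, -2, -3, -3)/5.5678 = (0.5388, -0.3592, -0.5388, -0.5388).

q_1 = (0.5388, -0.3592, -0.5388, -0.5388)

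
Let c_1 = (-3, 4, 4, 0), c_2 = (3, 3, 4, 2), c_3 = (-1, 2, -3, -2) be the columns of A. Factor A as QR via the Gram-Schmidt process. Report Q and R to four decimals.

Q = [[-0.4685, 0.8125, 0.2288], [0.6247, 0.2122, 0.7298], [0.6247, 0.3972, -0.5582], [0.0000, 0.3701, -0.3216]], R = [[6.4031, 2.9673, -0.1562], [0.0000, 5.4033, -2.3202], [0.0000, 0.0000, 3.5486]]

c_1 = (-3, 4, 4, 0); ‖c_1‖ = 6.4031, so q_1 = (-0.4685, 0.6247, 0.6247, 0.0000).
q_1·c_2 = (-0.4685)·3 + 0.6247·3 + 0.6247·4 + 0.0000·2 = 2.9673.
u_2 = c_2 − 2.9673·q_1 = (4.3902, 1.1463, 2.1463, 2.0000).
‖u_2‖ = 5.4033, so q_2 = (0.8125, 0.2122, 0.3972, 0.3701).
q_1·c_3 = (-0.4685)·(-1) + 0.6247·2 + 0.6247·(-3) + 0.0000·(-2) = -0.1562; q_2·c_3 = 0.8125·(-1) + 0.2122·2 + 0.3972·(-3) + 0.3701·(-2) = -2.3202.
u_3 = c_3 + 0.1562·q_1 + 2.3202·q_2 = (0.8120, 2.5898, -1.9808, -1.1412).
‖u_3‖ = 3.5486, so q_3 = (0.2288, 0.7298, -0.5582, -0.3216).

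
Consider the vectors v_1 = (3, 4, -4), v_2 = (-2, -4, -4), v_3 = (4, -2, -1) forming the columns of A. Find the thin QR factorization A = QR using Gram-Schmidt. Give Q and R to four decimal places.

Q = [[0.4685, -0.2634, 0.8433], [0.6247, -0.5762, -0.5270], [-0.6247, -0.7737, 0.1054]], R = [[6.4031, -0.9370, 1.2494], [0.0000, 5.9264, 0.8725], [0.0000, 0.0000, 4.3218]]

v_1 = (3, 4, -4); ‖v_1‖ = 6.4031, so q_1 = (0.4685, 0.6247, -0.6247).
q_1·v_2 = 0.4685·(-2) + 0.6247·(-4) + (-0.6247)·(-4) = -0.9370.
u_2 = v_2 + 0.9370·q_1 = (-1.5610, -3.4146, -4.5854).
‖u_2‖ = 5.9264, so q_2 = (-0.2634, -0.5762, -0.7737).
q_1·v_3 = 0.4685·4 + 0.6247·(-2) + (-0.6247)·(-1) = 1.2494; q_2·v_3 = (-0.2634)·4 + (-0.5762)·(-2) + (-0.7737)·(-1) = 0.8725.
u_3 = v_3 − 1.2494·q_1 − 0.8725·q_2 = (3.6444, -2.2778, 0.4556).
‖u_3‖ = 4.3218, so q_3 = (0.8433, -0.5270, 0.1054).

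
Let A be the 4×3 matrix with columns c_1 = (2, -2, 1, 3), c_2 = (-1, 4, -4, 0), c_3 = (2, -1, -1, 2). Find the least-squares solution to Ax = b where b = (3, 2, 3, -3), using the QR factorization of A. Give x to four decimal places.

x = (-0.8569, -0.5556, 0.3315)

c_1 = (2, -2, 1, 3); ‖c_1‖ = 4.2426, so e_1 = (0.4714, -0.4714, 0.2357, 0.7071).
e_1·c_2 = 0.4714·(-1) + (-0.4714)·4 + 0.2357·(-4) + 0.7071·0 = -3.2998.
u_2 = c_2 + 3.2998·e_1 = (0.5556, 2.4444, -3.2222, 2.3333).
‖u_2‖ = 4.7022, so e_2 = (0.1181, 0.5198, -0.6853, 0.4962).
e_1·c_3 = 0.4714·2 + (-0.4714)·(-1) + 0.2357·(-1) + 0.7071·2 = 2.5927; e_2·c_3 = 0.1181·2 + 0.5198·(-1) + (-0.6853)·(-1) + 0.4962·2 = 1.3941.
u_3 = c_3 − 2.5927·e_1 − 1.3941·e_2 = (0.6131, -0.5025, -0.6558, -0.5251).
‖u_3‖ = 1.1551, so e_3 = (0.5308, -0.4351, -0.5677, -0.4546).
Qᵀb = (-0.9428, -2.1503, 0.3828).
Back-substitute: x_3 = 0.3828/1.1551 = 0.3315.
x_2 = (-2.1503 − 1.3941·0.3315)/4.7022 = -0.5556.
x_1 = (-0.9428 + 3.2998·(-0.5556) − 2.5927·0.3315)/4.2426 = -0.8569.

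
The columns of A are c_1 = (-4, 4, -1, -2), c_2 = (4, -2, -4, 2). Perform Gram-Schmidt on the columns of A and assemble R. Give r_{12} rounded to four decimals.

c_1 = (-4, 4, -1, -2); ‖c_1‖ = 6.0828, so e_1 = (-0.6576, 0.6576, -0.1644, -0.3288).
r_{12} = e_1·c_2 = -3.9456.

r_{12} = -3.9456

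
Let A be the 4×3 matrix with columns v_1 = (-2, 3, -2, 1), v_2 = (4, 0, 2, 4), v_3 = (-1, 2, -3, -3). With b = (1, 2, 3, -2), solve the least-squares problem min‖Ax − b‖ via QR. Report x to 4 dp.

x = (-0.3522, 0.1931, 0.3532)

v_1 = (-2, 3, -2, 1); ‖v_1‖ = 4.2426, so q_1 = (-0.4714, 0.7071, -0.4714, 0.2357).
q_1·v_2 = (-0.4714)·4 + 0.7071·0 + (-0.4714)·2 + 0.2357·4 = -1.8856.
u_2 = v_2 + 1.8856·q_1 = (3.1111, 1.3333, 1.1111, 4.4444).
‖u_2‖ = 5.6960, so q_2 = (0.5462, 0.2341, 0.1951, 0.7803).
q_1·v_3 = (-0.4714)·(-1) + 0.7071·2 + (-0.4714)·(-3) + 0.2357·(-3) = 2.5927; q_2·v_3 = 0.5462·(-1) + 0.2341·2 + 0.1951·(-3) + 0.7803·(-3) = -3.0041.
u_3 = v_3 − 2.5927·q_1 + 3.0041·q_2 = (1.8630, 0.8699, -1.1918, -1.2671).
‖u_3‖ = 2.6932, so q_3 = (0.6917, 0.3230, -0.4425, -0.4705).
Qᵀb = (-0.9428, 0.0390, 0.9511).
Back-substitute: x_3 = 0.9511/2.6932 = 0.3532.
x_2 = (0.0390 + 3.0041·0.3532)/5.6960 = 0.1931.
x_1 = (-0.9428 + 1.8856·0.1931 − 2.5927·0.3532)/4.2426 = -0.3522.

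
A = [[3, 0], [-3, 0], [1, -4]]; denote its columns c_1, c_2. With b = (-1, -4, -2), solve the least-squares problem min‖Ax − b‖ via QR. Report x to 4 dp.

x = (0.5000, 0.6250)

e_1 = c_1/‖c_1‖ = (3, -3, 1)/4.3589 = (0.6882, -0.6882, 0.2294).
r_{12} = e_1·c_2 = -0.9177.
u_2 = c_2 + 0.9177·e_1 = (0.6316, -0.6316, -3.7895).
‖u_2‖ = 3.8933, so e_2 = (0.1622, -0.1622, -0.9733).
Qᵀb = (1.6059, 2.4333).
Back-substitute: x_2 = 2.4333/3.8933 = 0.6250.
x_1 = (1.6059 + 0.9177·0.6250)/4.3589 = 0.5000.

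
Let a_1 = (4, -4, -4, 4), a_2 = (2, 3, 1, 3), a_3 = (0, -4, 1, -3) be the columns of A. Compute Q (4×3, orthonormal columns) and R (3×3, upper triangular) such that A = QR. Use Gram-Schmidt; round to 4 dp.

Q = [[0.5000, 0.3669, 0.5303], [-0.5000, 0.6814, -0.3939], [-0.5000, 0.2621, 0.7234], [0.5000, 0.5766, -0.2007]], R = [[8.0000, 0.5000, 0.0000], [0.0000, 4.7697, -4.1931], [0.0000, 0.0000, 2.9013]]

e_1 = a_1/‖a_1‖ = (4, -4, -4, 4)/8.0000 = (0.5000, -0.5000, -0.5000, 0.5000).
r_{12} = e_1·a_2 = 0.5000.
u_2 = a_2 − 0.5000·e_1 = (1.7500, 3.2500, 1.2500, 2.7500).
‖u_2‖ = 4.7697, so e_2 = (0.3669, 0.6814, 0.2621, 0.5766).
r_{13} = e_1·a_3 = 0.0000; r_{23} = e_2·a_3 = -4.1931.
u_3 = a_3 + 0.0000·e_1 + 4.1931·e_2 = (1.5385, -1.1429, 2.0989, -0.5824).
‖u_3‖ = 2.9013, so e_3 = (0.5303, -0.3939, 0.7234, -0.2007).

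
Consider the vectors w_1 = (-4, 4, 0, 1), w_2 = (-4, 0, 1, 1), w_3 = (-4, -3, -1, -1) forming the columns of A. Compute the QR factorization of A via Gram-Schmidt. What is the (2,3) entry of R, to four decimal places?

r_{23} = 4.0967

w_1 = (-4, 4, 0, 1); ‖w_1‖ = 5.7446, so e_1 = (-0.6963, 0.6963, 0.0000, 0.1741).
e_1·w_2 = (-0.6963)·(-4) + 0.6963·0 + 0.0000·1 + 0.1741·1 = 2.9593.
u_2 = w_2 − 2.9593·e_1 = (-1.9394, -2.0606, 1.0000, 0.4848).
‖u_2‖ = 3.0401, so e_2 = (-0.6379, -0.6778, 0.3289, 0.1595).
r_{23} = e_2·w_3 = 4.0967.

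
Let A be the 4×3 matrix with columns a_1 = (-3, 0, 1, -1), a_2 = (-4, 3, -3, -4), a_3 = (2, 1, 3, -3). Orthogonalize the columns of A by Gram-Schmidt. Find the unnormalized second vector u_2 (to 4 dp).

a_1 = (-3, 0, 1, -1); ‖a_1‖ = 3.3166, so q_1 = (-0.9045, 0.0000, 0.3015, -0.3015).
q_1·a_2 = (-0.9045)·(-4) + 0.0000·3 + 0.3015·(-3) + (-0.3015)·(-4) = 3.9196.
u_2 = a_2 − 3.9196·q_1 = (-0.4545, 3.0000, -4.1818, -2.8182).

u_2 = (-0.4545, 3.0000, -4.1818, -2.8182)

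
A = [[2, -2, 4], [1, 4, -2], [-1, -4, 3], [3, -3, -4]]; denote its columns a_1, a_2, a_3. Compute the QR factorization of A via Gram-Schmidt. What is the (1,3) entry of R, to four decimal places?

a_1 = (2, 1, -1, 3); ‖a_1‖ = 3.8730, so e_1 = (0.5164, 0.2582, -0.2582, 0.7746).
r_{13} = e_1·a_3 = -2.3238.

r_{13} = -2.3238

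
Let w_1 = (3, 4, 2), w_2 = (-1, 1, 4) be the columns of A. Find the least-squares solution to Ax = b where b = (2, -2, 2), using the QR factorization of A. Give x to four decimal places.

x = (0.0000, 0.2222)

w_1 = (3, 4, 2); ‖w_1‖ = 5.3852, so e_1 = (0.5571, 0.7428, 0.3714).
e_1·w_2 = 0.5571·(-1) + 0.7428·1 + 0.3714·4 = 1.6713.
u_2 = w_2 − 1.6713·e_1 = (-1.9310, -0.2414, 3.3793).
‖u_2‖ = 3.8996, so e_2 = (-0.4952, -0.0619, 0.8666).
Qᵀb = (0.3714, 0.8666).
Back-substitute: x_2 = 0.8666/3.8996 = 0.2222.
x_1 = (0.3714 − 1.6713·0.2222)/5.3852 = 0.0000.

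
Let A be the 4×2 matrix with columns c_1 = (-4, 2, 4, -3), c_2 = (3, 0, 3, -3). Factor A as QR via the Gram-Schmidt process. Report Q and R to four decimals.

Q = [[-0.5963, 0.7570], [0.2981, -0.0797], [0.5963, 0.4383], [-0.4472, -0.4781]], R = [[6.7082, 1.3416], [0.0000, 5.0200]]

e_1 = c_1/‖c_1‖ = (-4, 2, 4, -3)/6.7082 = (-0.5963, 0.2981, 0.5963, -0.4472).
r_{12} = e_1·c_2 = 1.3416.
u_2 = c_2 − 1.3416·e_1 = (3.8000, -0.4000, 2.2000, -2.4000).
‖u_2‖ = 5.0200, so e_2 = (0.7570, -0.0797, 0.4383, -0.4781).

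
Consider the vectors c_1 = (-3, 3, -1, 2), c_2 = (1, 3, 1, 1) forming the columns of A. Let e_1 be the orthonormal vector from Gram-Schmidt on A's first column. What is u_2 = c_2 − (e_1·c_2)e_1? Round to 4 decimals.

u_2 = (1.9130, 2.0870, 1.3043, 0.3913)

c_1 = (-3, 3, -1, 2); ‖c_1‖ = 4.7958, so e_1 = (-0.6255, 0.6255, -0.2085, 0.4170).
e_1·c_2 = (-0.6255)·1 + 0.6255·3 + (-0.2085)·1 + 0.4170·1 = 1.4596.
u_2 = c_2 − 1.4596·e_1 = (1.9130, 2.0870, 1.3043, 0.3913).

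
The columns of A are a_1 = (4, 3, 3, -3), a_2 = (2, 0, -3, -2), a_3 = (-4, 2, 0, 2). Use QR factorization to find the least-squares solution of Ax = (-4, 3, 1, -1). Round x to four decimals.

x = (0.4000, 0.2000, 1.2000)

a_1 = (4, 3, 3, -3); ‖a_1‖ = 6.5574, so q_1 = (0.6100, 0.4575, 0.4575, -0.4575).
q_1·a_2 = 0.6100·2 + 0.4575·0 + 0.4575·(-3) + (-0.4575)·(-2) = 0.7625.
u_2 = a_2 − 0.7625·q_1 = (1.5349, -0.3488, -3.3488, -1.6512).
‖u_2‖ = 4.0520, so q_2 = (0.3788, -0.0861, -0.8265, -0.4075).
q_1·a_3 = 0.6100·(-4) + 0.4575·2 + 0.4575·0 + (-0.4575)·2 = -2.4400; q_2·a_3 = 0.3788·(-4) + (-0.0861)·2 + (-0.8265)·0 + (-0.4075)·2 = -2.5024.
u_3 = a_3 + 2.4400·q_1 + 2.5024·q_2 = (-1.5637, 2.9008, -0.9518, -0.1360).
‖u_3‖ = 3.4329, so q_3 = (-0.4555, 0.8450, -0.2773, -0.0396).
Qᵀb = (-0.1525, -2.1924, 4.1195).
Back-substitute: x_3 = 4.1195/3.4329 = 1.2000.
x_2 = (-2.1924 + 2.5024·1.2000)/4.0520 = 0.2000.
x_1 = (-0.1525 − 0.7625·0.2000 + 2.4400·1.2000)/6.5574 = 0.4000.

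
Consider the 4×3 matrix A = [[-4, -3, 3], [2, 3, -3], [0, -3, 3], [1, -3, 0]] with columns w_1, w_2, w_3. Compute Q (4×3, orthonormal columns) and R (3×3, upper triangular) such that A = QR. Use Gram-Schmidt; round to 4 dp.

Q = [[-0.8729, -0.0284, -0.2657], [0.4364, 0.3125, -0.2126], [0.0000, -0.5966, 0.6909], [0.2182, -0.7386, -0.6378]], R = [[4.5826, 3.2733, -3.9279], [0.0000, 5.0285, -2.8125], [0.0000, 0.0000, 1.9134]]

w_1 = (-4, 2, 0, 1); ‖w_1‖ = 4.5826, so q_1 = (-0.8729, 0.4364, 0.0000, 0.2182).
q_1·w_2 = (-0.8729)·(-3) + 0.4364·3 + 0.0000·(-3) + 0.2182·(-3) = 3.2733.
u_2 = w_2 − 3.2733·q_1 = (-0.1429, 1.5714, -3.0000, -3.7143).
‖u_2‖ = 5.0285, so q_2 = (-0.0284, 0.3125, -0.5966, -0.7386).
q_1·w_3 = (-0.8729)·3 + 0.4364·(-3) + 0.0000·3 + 0.2182·0 = -3.9279; q_2·w_3 = (-0.0284)·3 + 0.3125·(-3) + (-0.5966)·3 + (-0.7386)·0 = -2.8125.
u_3 = w_3 + 3.9279·q_1 + 2.8125·q_2 = (-0.5085, -0.4068, 1.3220, -1.2203).
‖u_3‖ = 1.9134, so q_3 = (-0.2657, -0.2126, 0.6909, -0.6378).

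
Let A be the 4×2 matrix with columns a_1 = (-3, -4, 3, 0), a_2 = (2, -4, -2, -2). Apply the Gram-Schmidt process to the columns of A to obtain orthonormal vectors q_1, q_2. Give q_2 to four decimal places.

q_2 = (0.4484, -0.6727, -0.4484, -0.3812)

a_1 = (-3, -4, 3, 0); ‖a_1‖ = 5.8310, so q_1 = (-0.5145, -0.6860, 0.5145, 0.0000).
q_1·a_2 = (-0.5145)·2 + (-0.6860)·(-4) + 0.5145·(-2) + 0.0000·(-2) = 0.6860.
u_2 = a_2 − 0.6860·q_1 = (2.3529, -3.5294, -2.3529, -2.0000).
‖u_2‖ = 5.2468, so q_2 = (0.4484, -0.6727, -0.4484, -0.3812).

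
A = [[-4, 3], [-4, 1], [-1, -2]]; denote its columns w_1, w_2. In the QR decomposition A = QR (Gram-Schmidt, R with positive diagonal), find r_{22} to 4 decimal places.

r_{22} = 2.8391

q_1 = w_1/‖w_1‖ = (-4, -4, -1)/5.7446 = (-0.6963, -0.6963, -0.1741).
r_{12} = q_1·w_2 = -2.4371.
u_2 = w_2 + 2.4371·q_1 = (1.3030, -0.6970, -2.4242).
r_{22} = ‖u_2‖ = 2.8391.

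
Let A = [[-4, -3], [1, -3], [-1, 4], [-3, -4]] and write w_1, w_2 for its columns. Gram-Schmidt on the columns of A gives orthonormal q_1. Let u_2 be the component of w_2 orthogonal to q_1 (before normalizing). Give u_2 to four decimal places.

u_2 = (-0.4815, -3.6296, 4.6296, -2.1111)

w_1 = (-4, 1, -1, -3); ‖w_1‖ = 5.1962, so q_1 = (-0.7698, 0.1925, -0.1925, -0.5774).
q_1·w_2 = (-0.7698)·(-3) + 0.1925·(-3) + (-0.1925)·4 + (-0.5774)·(-4) = 3.2717.
u_2 = w_2 − 3.2717·q_1 = (-0.4815, -3.6296, 4.6296, -2.1111).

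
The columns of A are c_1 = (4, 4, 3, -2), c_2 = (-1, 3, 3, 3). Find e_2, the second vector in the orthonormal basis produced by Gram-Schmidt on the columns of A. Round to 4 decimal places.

c_1 = (4, 4, 3, -2); ‖c_1‖ = 6.7082, so e_1 = (0.5963, 0.5963, 0.4472, -0.2981).
e_1·c_2 = 0.5963·(-1) + 0.5963·3 + 0.4472·3 + (-0.2981)·3 = 1.6398.
u_2 = c_2 − 1.6398·e_1 = (-1.9778, 2.0222, 2.2667, 3.4889).
‖u_2‖ = 5.0310, so e_2 = (-0.3931, 0.4020, 0.4505, 0.6935).

e_2 = (-0.3931, 0.4020, 0.4505, 0.6935)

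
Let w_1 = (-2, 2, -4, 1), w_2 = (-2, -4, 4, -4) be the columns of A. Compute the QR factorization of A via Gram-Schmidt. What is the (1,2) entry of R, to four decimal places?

q_1 = w_1/‖w_1‖ = (-2, 2, -4, 1)/5.0000 = (-0.4000, 0.4000, -0.8000, 0.2000).
r_{12} = q_1·w_2 = -4.8000.

r_{12} = -4.8000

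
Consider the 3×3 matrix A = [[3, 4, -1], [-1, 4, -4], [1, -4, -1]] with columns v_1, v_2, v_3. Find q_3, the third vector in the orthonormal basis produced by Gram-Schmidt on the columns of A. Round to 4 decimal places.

q_3 = (0.0000, -0.7071, -0.7071)

v_1 = (3, -1, 1); ‖v_1‖ = 3.3166, so q_1 = (0.9045, -0.3015, 0.3015).
q_1·v_2 = 0.9045·4 + (-0.3015)·4 + 0.3015·(-4) = 1.2060.
u_2 = v_2 − 1.2060·q_1 = (2.9091, 4.3636, -4.3636).
‖u_2‖ = 6.8224, so q_2 = (0.4264, 0.6396, -0.6396).
q_1·v_3 = 0.9045·(-1) + (-0.3015)·(-4) + 0.3015·(-1) = 0.0000; q_2·v_3 = 0.4264·(-1) + 0.6396·(-4) + (-0.6396)·(-1) = -2.3452.
u_3 = v_3 + 0.0000·q_1 + 2.3452·q_2 = (0.0000, -2.5000, -2.5000).
‖u_3‖ = 3.5355, so q_3 = (0.0000, -0.7071, -0.7071).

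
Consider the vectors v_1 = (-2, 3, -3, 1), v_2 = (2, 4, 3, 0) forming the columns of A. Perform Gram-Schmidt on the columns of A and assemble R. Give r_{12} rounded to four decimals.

r_{12} = -0.2085

q_1 = v_1/‖v_1‖ = (-2, 3, -3, 1)/4.7958 = (-0.4170, 0.6255, -0.6255, 0.2085).
r_{12} = q_1·v_2 = -0.2085.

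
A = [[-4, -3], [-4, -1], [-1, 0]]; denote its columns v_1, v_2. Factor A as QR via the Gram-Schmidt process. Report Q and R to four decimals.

e_1 = v_1/‖v_1‖ = (-4, -4, -1)/5.7446 = (-0.6963, -0.6963, -0.1741).
r_{12} = e_1·v_2 = 2.7852.
u_2 = v_2 − 2.7852·e_1 = (-1.0606, 0.9394, 0.4848).
‖u_2‖ = 1.4975, so e_2 = (-0.7083, 0.6273, 0.3238).

Q = [[-0.6963, -0.7083], [-0.6963, 0.6273], [-0.1741, 0.3238]], R = [[5.7446, 2.7852], [0.0000, 1.4975]]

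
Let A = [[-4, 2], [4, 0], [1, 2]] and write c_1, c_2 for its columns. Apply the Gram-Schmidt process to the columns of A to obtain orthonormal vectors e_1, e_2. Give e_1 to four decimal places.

e_1 = (-0.6963, 0.6963, 0.1741)

c_1 = (-4, 4, 1); ‖c_1‖ = 5.7446, so e_1 = (-0.6963, 0.6963, 0.1741).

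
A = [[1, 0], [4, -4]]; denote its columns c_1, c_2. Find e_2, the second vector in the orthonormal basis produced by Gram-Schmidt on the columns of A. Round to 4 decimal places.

e_1 = c_1/‖c_1‖ = (1, 4)/4.1231 = (0.2425, 0.9701).
r_{12} = e_1·c_2 = -3.8806.
u_2 = c_2 + 3.8806·e_1 = (0.9412, -0.2353).
‖u_2‖ = 0.9701, so e_2 = (0.9701, -0.2425).

e_2 = (0.9701, -0.2425)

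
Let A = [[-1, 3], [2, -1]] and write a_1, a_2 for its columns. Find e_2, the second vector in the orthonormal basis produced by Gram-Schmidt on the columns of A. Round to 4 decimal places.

e_2 = (0.8944, 0.4472)

a_1 = (-1, 2); ‖a_1‖ = 2.2361, so e_1 = (-0.4472, 0.8944).
e_1·a_2 = (-0.4472)·3 + 0.8944·(-1) = -2.2361.
u_2 = a_2 + 2.2361·e_1 = (2.0000, 1.0000).
‖u_2‖ = 2.2361, so e_2 = (0.8944, 0.4472).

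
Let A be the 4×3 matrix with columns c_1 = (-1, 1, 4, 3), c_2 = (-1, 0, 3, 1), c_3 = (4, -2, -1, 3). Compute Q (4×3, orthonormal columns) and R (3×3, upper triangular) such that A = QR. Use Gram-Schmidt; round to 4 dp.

Q = [[-0.1925, -0.3306, 0.6454], [0.1925, -0.4809, -0.6970], [0.7698, 0.5109, 0.1187], [0.5774, -0.6312, 0.2891]], R = [[5.1962, 3.0792, -0.1925], [0.0000, 1.2323, -2.7651], [0.0000, 0.0000, 4.7241]]

c_1 = (-1, 1, 4, 3); ‖c_1‖ = 5.1962, so q_1 = (-0.1925, 0.1925, 0.7698, 0.5774).
q_1·c_2 = (-0.1925)·(-1) + 0.1925·0 + 0.7698·3 + 0.5774·1 = 3.0792.
u_2 = c_2 − 3.0792·q_1 = (-0.4074, -0.5926, 0.6296, -0.7778).
‖u_2‖ = 1.2323, so q_2 = (-0.3306, -0.4809, 0.5109, -0.6312).
q_1·c_3 = (-0.1925)·4 + 0.1925·(-2) + 0.7698·(-1) + 0.5774·3 = -0.1925; q_2·c_3 = (-0.3306)·4 + (-0.4809)·(-2) + 0.5109·(-1) + (-0.6312)·3 = -2.7651.
u_3 = c_3 + 0.1925·q_1 + 2.7651·q_2 = (3.0488, -3.2927, 0.5610, 1.3659).
‖u_3‖ = 4.7241, so q_3 = (0.6454, -0.6970, 0.1187, 0.2891).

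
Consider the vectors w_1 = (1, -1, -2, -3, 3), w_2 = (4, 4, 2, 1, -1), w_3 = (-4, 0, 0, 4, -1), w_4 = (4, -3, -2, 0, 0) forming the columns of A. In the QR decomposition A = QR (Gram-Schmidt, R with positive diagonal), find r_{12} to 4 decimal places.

r_{12} = -2.0412

w_1 = (1, -1, -2, -3, 3); ‖w_1‖ = 4.8990, so e_1 = (0.2041, -0.2041, -0.4082, -0.6124, 0.6124).
r_{12} = e_1·w_2 = -2.0412.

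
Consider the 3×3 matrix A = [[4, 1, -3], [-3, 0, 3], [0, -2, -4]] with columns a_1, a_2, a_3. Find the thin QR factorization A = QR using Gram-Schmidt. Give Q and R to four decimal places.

q_1 = a_1/‖a_1‖ = (4, -3, 0)/5.0000 = (0.8000, -0.6000, 0.0000).
r_{12} = q_1·a_2 = 0.8000.
u_2 = a_2 − 0.8000·q_1 = (0.3600, 0.4800, -2.0000).
‖u_2‖ = 2.0881, so q_2 = (0.1724, 0.2299, -0.9578).
r_{13} = q_1·a_3 = -4.2000; r_{23} = q_2·a_3 = 4.0037.
u_3 = a_3 + 4.2000·q_1 − 4.0037·q_2 = (-0.3303, -0.4404, -0.1651).
‖u_3‖ = 0.5747, so q_3 = (-0.5747, -0.7663, -0.2873).

Q = [[0.8000, 0.1724, -0.5747], [-0.6000, 0.2299, -0.7663], [0.0000, -0.9578, -0.2873]], R = [[5.0000, 0.8000, -4.2000], [0.0000, 2.0881, 4.0037], [0.0000, 0.0000, 0.5747]]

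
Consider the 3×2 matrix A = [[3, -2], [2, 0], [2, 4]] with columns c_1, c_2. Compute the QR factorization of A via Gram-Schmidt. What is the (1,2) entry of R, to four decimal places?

c_1 = (3, 2, 2); ‖c_1‖ = 4.1231, so e_1 = (0.7276, 0.4851, 0.4851).
r_{12} = e_1·c_2 = 0.4851.

r_{12} = 0.4851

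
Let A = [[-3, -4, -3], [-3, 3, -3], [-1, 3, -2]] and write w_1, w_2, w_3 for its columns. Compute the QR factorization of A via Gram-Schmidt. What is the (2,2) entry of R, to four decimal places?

r_{22} = 5.8310

e_1 = w_1/‖w_1‖ = (-3, -3, -1)/4.3589 = (-0.6882, -0.6882, -0.2294).
r_{12} = e_1·w_2 = 0.0000.
u_2 = w_2 + 0.0000·e_1 = (-4.0000, 3.0000, 3.0000).
r_{22} = ‖u_2‖ = 5.8310.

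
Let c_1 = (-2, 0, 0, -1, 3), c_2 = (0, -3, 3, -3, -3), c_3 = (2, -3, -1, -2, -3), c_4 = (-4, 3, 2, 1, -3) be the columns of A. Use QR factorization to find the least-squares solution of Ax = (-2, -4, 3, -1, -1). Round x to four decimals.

x = (0.3737, 0.9394, -0.2155, -0.0168)

c_1 = (-2, 0, 0, -1, 3); ‖c_1‖ = 3.7417, so e_1 = (-0.5345, 0.0000, 0.0000, -0.2673, 0.8018).
e_1·c_2 = (-0.5345)·0 + 0.0000·(-3) + 0.0000·3 + (-0.2673)·(-3) + 0.8018·(-3) = -1.6036.
u_2 = c_2 + 1.6036·e_1 = (-0.8571, -3.0000, 3.0000, -3.4286, -1.7143).
‖u_2‖ = 5.7817, so e_2 = (-0.1482, -0.5189, 0.5189, -0.5930, -0.2965).
e_1·c_3 = (-0.5345)·2 + 0.0000·(-3) + 0.0000·(-1) + (-0.2673)·(-2) + 0.8018·(-3) = -2.9399; e_2·c_3 = (-0.1482)·2 + (-0.5189)·(-3) + 0.5189·(-1) + (-0.5930)·(-2) + (-0.2965)·(-3) = 2.8167.
u_3 = c_3 + 2.9399·e_1 − 2.8167·e_2 = (0.8462, -1.5385, -2.4615, -1.1154, 0.1923).
‖u_3‖ = 3.2285, so e_3 = (0.2621, -0.4765, -0.7624, -0.3455, 0.0596).
e_1·c_4 = (-0.5345)·(-4) + 0.0000·3 + 0.0000·2 + (-0.2673)·1 + 0.8018·(-3) = -0.5345; e_2·c_4 = (-0.1482)·(-4) + (-0.5189)·3 + 0.5189·2 + (-0.5930)·1 + (-0.2965)·(-3) = 0.3706; e_3·c_4 = 0.2621·(-4) + (-0.4765)·3 + (-0.7624)·2 + (-0.3455)·1 + 0.0596·(-3) = -4.5270.
u_4 = c_4 + 0.5345·e_1 − 0.3706·e_2 + 4.5270·e_3 = (-3.0443, 1.0351, -1.6439, -0.4871, -2.1919).
‖u_4‖ = 4.2524, so e_4 = (-0.7159, 0.2434, -0.3866, -0.1145, -0.5154).
Qᵀb = (0.5345, 4.8181, -0.6195, -0.0716).
Back-substitute: x_4 = -0.0716/4.2524 = -0.0168.
x_3 = (-0.6195 + 4.5270·(-0.0168))/3.2285 = -0.2155.
x_2 = (4.8181 − 2.8167·(-0.2155) − 0.3706·(-0.0168))/5.7817 = 0.9394.
x_1 = (0.5345 + 1.6036·0.9394 + 2.9399·(-0.2155) + 0.5345·(-0.0168))/3.7417 = 0.3737.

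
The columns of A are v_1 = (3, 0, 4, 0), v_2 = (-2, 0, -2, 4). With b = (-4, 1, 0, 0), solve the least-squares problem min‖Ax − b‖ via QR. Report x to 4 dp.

v_1 = (3, 0, 4, 0); ‖v_1‖ = 5.0000, so q_1 = (0.6000, 0.0000, 0.8000, 0.0000).
q_1·v_2 = 0.6000·(-2) + 0.0000·0 + 0.8000·(-2) + 0.0000·4 = -2.8000.
u_2 = v_2 + 2.8000·q_1 = (-0.3200, 0.0000, 0.2400, 4.0000).
‖u_2‖ = 4.0200, so q_2 = (-0.0796, 0.0000, 0.0597, 0.9950).
Qᵀb = (-2.4000, 0.3184).
Back-substitute: x_2 = 0.3184/4.0200 = 0.0792.
x_1 = (-2.4000 + 2.8000·0.0792)/5.0000 = -0.4356.

x = (-0.4356, 0.0792)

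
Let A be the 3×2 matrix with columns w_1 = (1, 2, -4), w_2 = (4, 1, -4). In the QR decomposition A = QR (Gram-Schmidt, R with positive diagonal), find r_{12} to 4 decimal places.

r_{12} = 4.8008

w_1 = (1, 2, -4); ‖w_1‖ = 4.5826, so q_1 = (0.2182, 0.4364, -0.8729).
r_{12} = q_1·w_2 = 4.8008.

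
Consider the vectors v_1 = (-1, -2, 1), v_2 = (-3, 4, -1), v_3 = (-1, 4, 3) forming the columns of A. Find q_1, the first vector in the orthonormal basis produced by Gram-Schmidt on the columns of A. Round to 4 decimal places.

q_1 = (-0.4082, -0.8165, 0.4082)

v_1 = (-1, -2, 1); ‖v_1‖ = 2.4495, so q_1 = (-0.4082, -0.8165, 0.4082).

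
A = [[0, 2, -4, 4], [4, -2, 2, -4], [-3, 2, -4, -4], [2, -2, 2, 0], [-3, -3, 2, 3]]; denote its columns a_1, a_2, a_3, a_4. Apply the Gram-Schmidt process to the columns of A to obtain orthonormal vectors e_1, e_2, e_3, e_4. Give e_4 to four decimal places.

e_4 = (0.5892, -0.4017, -0.6769, 0.0511, 0.1753)

e_1 = a_1/‖a_1‖ = (0, 4, -3, 2, -3)/6.1644 = (0.0000, 0.6489, -0.4867, 0.3244, -0.4867).
r_{12} = e_1·a_2 = -1.4600.
u_2 = a_2 + 1.4600·e_1 = (2.0000, -1.0526, 1.2895, -1.5263, -3.7105).
‖u_2‖ = 4.7821, so e_2 = (0.4182, -0.2201, 0.2696, -0.3192, -0.7759).
r_{13} = e_1·a_3 = 2.9200; r_{23} = e_2·a_3 = -5.3819.
u_3 = a_3 − 2.9200·e_1 + 5.3819·e_2 = (-1.7491, -1.0794, -1.1277, -0.6651, -0.7549).
‖u_3‖ = 2.5512, so e_3 = (-0.6856, -0.4231, -0.4420, -0.2607, -0.2959).
r_{14} = e_1·a_4 = -2.1089; r_{24} = e_2·a_4 = -0.8530; r_{34} = e_3·a_4 = -0.1696.
u_4 = a_4 + 2.1089·e_1 + 0.8530·e_2 + 0.1696·e_3 = (4.2405, -2.8911, -4.8713, 0.3678, 1.2617).
‖u_4‖ = 7.1970, so e_4 = (0.5892, -0.4017, -0.6769, 0.0511, 0.1753).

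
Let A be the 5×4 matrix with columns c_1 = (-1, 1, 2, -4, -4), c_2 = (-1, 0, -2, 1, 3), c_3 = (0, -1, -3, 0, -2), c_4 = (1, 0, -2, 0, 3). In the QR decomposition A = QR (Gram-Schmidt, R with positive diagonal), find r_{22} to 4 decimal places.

r_{22} = 2.3452

c_1 = (-1, 1, 2, -4, -4); ‖c_1‖ = 6.1644, so e_1 = (-0.1622, 0.1622, 0.3244, -0.6489, -0.6489).
e_1·c_2 = (-0.1622)·(-1) + 0.1622·0 + 0.3244·(-2) + (-0.6489)·1 + (-0.6489)·3 = -3.0822.
u_2 = c_2 + 3.0822·e_1 = (-1.5000, 0.5000, -1.0000, -1.0000, 1.0000).
r_{22} = ‖u_2‖ = 2.3452.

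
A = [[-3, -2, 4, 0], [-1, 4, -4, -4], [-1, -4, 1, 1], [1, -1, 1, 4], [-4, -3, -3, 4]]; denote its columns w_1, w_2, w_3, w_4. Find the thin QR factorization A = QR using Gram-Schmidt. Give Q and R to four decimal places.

Q = [[-0.5669, -0.0299, 0.8110, 0.0580], [-0.1890, 0.7713, -0.1805, -0.1643], [-0.1890, -0.5680, -0.1860, -0.6121], [0.1890, -0.2691, -0.0288, 0.6993], [-0.7559, -0.0957, -0.5238, 0.3254]], R = [[5.2915, 3.2127, 0.7559, -1.7008], [0.0000, 5.9732, -3.7549, -5.1122], [0.0000, 0.0000, 5.3225, -1.6740], [0.0000, 0.0000, 0.0000, 4.1438]]

q_1 = w_1/‖w_1‖ = (-3, -1, -1, 1, -4)/5.2915 = (-0.5669, -0.1890, -0.1890, 0.1890, -0.7559).
r_{12} = q_1·w_2 = 3.2127.
u_2 = w_2 − 3.2127·q_1 = (-0.1786, 4.6071, -3.3929, -1.6071, -0.5714).
‖u_2‖ = 5.9732, so q_2 = (-0.0299, 0.7713, -0.5680, -0.2691, -0.0957).
r_{13} = q_1·w_3 = 0.7559; r_{23} = q_2·w_3 = -3.7549.
u_3 = w_3 − 0.7559·q_1 + 3.7549·q_2 = (4.3163, -0.9610, -0.9900, -0.1532, -2.7878).
‖u_3‖ = 5.3225, so q_3 = (0.8110, -0.1805, -0.1860, -0.0288, -0.5238).
r_{14} = q_1·w_4 = -1.7008; r_{24} = q_2·w_4 = -5.1122; r_{34} = q_3·w_4 = -1.6740.
u_4 = w_4 + 1.7008·q_1 + 5.1122·q_2 + 1.6740·q_3 = (0.2404, -0.6806, -2.5366, 2.8978, 1.3484).
‖u_4‖ = 4.1438, so q_4 = (0.0580, -0.1643, -0.6121, 0.6993, 0.3254).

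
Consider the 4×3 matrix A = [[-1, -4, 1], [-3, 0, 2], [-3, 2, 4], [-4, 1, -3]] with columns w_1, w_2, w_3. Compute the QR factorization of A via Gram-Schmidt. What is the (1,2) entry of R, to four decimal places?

r_{12} = -1.0142

w_1 = (-1, -3, -3, -4); ‖w_1‖ = 5.9161, so e_1 = (-0.1690, -0.5071, -0.5071, -0.6761).
r_{12} = e_1·w_2 = -1.0142.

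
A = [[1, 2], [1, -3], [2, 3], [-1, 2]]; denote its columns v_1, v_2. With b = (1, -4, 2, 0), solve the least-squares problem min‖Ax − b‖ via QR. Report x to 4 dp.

x = (-0.1965, 0.7919)

q_1 = v_1/‖v_1‖ = (1, 1, 2, -1)/2.6458 = (0.3780, 0.3780, 0.7559, -0.3780).
r_{12} = q_1·v_2 = 1.1339.
u_2 = v_2 − 1.1339·q_1 = (1.5714, -3.4286, 2.1429, 2.4286).
‖u_2‖ = 4.9713, so q_2 = (0.3161, -0.6897, 0.4310, 0.4885).
Qᵀb = (0.3780, 3.9368).
Back-substitute: x_2 = 3.9368/4.9713 = 0.7919.
x_1 = (0.3780 − 1.1339·0.7919)/2.6458 = -0.1965.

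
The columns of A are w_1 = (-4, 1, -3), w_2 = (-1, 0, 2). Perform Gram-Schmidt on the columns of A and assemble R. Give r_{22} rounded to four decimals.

e_1 = w_1/‖w_1‖ = (-4, 1, -3)/5.0990 = (-0.7845, 0.1961, -0.5883).
r_{12} = e_1·w_2 = -0.3922.
u_2 = w_2 + 0.3922·e_1 = (-1.3077, 0.0769, 1.7692).
r_{22} = ‖u_2‖ = 2.2014.

r_{22} = 2.2014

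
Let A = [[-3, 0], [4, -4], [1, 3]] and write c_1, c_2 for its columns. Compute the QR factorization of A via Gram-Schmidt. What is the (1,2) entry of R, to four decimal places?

c_1 = (-3, 4, 1); ‖c_1‖ = 5.0990, so q_1 = (-0.5883, 0.7845, 0.1961).
r_{12} = q_1·c_2 = -2.5495.

r_{12} = -2.5495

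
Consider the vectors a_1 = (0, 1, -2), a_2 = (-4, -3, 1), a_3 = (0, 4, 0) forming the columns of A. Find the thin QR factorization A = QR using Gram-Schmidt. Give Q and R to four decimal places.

Q = [[0.0000, -0.8729, -0.4880], [0.4472, -0.4364, 0.7807], [-0.8944, -0.2182, 0.3904]], R = [[2.2361, -2.2361, 1.7889], [0.0000, 4.5826, -1.7457], [0.0000, 0.0000, 3.1229]]

a_1 = (0, 1, -2); ‖a_1‖ = 2.2361, so q_1 = (0.0000, 0.4472, -0.8944).
q_1·a_2 = 0.0000·(-4) + 0.4472·(-3) + (-0.8944)·1 = -2.2361.
u_2 = a_2 + 2.2361·q_1 = (-4.0000, -2.0000, -1.0000).
‖u_2‖ = 4.5826, so q_2 = (-0.8729, -0.4364, -0.2182).
q_1·a_3 = 0.0000·0 + 0.4472·4 + (-0.8944)·0 = 1.7889; q_2·a_3 = (-0.8729)·0 + (-0.4364)·4 + (-0.2182)·0 = -1.7457.
u_3 = a_3 − 1.7889·q_1 + 1.7457·q_2 = (-1.5238, 2.4381, 1.2190).
‖u_3‖ = 3.1229, so q_3 = (-0.4880, 0.7807, 0.3904).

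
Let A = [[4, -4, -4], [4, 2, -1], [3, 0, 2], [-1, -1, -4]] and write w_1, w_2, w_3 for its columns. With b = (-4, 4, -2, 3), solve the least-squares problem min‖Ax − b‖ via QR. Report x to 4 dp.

x = (-0.1562, 1.8469, -1.0488)

w_1 = (4, 4, 3, -1); ‖w_1‖ = 6.4807, so q_1 = (0.6172, 0.6172, 0.4629, -0.1543).
q_1·w_2 = 0.6172·(-4) + 0.6172·2 + 0.4629·0 + (-0.1543)·(-1) = -1.0801.
u_2 = w_2 + 1.0801·q_1 = (-3.3333, 2.6667, 0.5000, -1.1667).
‖u_2‖ = 4.4535, so q_2 = (-0.7485, 0.5988, 0.1123, -0.2620).
q_1·w_3 = 0.6172·(-4) + 0.6172·(-1) + 0.4629·2 + (-0.1543)·(-4) = -1.5430; q_2·w_3 = (-0.7485)·(-4) + 0.5988·(-1) + 0.1123·2 + (-0.2620)·(-4) = 3.6676.
u_3 = w_3 + 1.5430·q_1 − 3.6676·q_2 = (-0.3025, -2.2437, 2.3025, -3.2773).
‖u_3‖ = 4.6009, so q_3 = (-0.0658, -0.4877, 0.5005, -0.7123).
Qᵀb = (-1.3887, 4.3786, -4.8255).
Back-substitute: x_3 = -4.8255/4.6009 = -1.0488.
x_2 = (4.3786 − 3.6676·(-1.0488))/4.4535 = 1.8469.
x_1 = (-1.3887 + 1.0801·1.8469 + 1.5430·(-1.0488))/6.4807 = -0.1562.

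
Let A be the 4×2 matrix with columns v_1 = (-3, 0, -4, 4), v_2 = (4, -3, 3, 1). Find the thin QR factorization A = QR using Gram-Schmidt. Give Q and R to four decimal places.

v_1 = (-3, 0, -4, 4); ‖v_1‖ = 6.4031, so e_1 = (-0.4685, 0.0000, -0.6247, 0.6247).
e_1·v_2 = (-0.4685)·4 + 0.0000·(-3) + (-0.6247)·3 + 0.6247·1 = -3.1235.
u_2 = v_2 + 3.1235·e_1 = (2.5366, -3.0000, 1.0488, 2.9512).
‖u_2‖ = 5.0243, so e_2 = (0.5049, -0.5971, 0.2087, 0.5874).

Q = [[-0.4685, 0.5049], [0.0000, -0.5971], [-0.6247, 0.2087], [0.6247, 0.5874]], R = [[6.4031, -3.1235], [0.0000, 5.0243]]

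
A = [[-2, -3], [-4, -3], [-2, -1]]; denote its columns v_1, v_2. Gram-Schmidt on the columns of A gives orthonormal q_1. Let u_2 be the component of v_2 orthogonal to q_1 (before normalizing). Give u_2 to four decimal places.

u_2 = (-1.3333, 0.3333, 0.6667)

q_1 = v_1/‖v_1‖ = (-2, -4, -2)/4.8990 = (-0.4082, -0.8165, -0.4082).
r_{12} = q_1·v_2 = 4.0825.
u_2 = v_2 − 4.0825·q_1 = (-1.3333, 0.3333, 0.6667).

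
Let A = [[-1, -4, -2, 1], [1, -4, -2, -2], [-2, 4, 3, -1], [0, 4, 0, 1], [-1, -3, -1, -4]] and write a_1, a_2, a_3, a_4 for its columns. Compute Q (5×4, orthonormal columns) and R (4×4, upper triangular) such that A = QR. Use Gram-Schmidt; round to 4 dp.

Q = [[-0.3780, -0.5658, -0.4494, 0.5480], [0.3780, -0.3943, 0.0065, -0.3928], [-0.7559, 0.3086, 0.2931, -0.1261], [0.0000, 0.4801, -0.8337, -0.2352], [-0.3780, -0.4458, -0.1303, -0.6886]], R = [[2.6458, -1.8898, -1.8898, 1.1339], [0.0000, 8.3324, 3.2918, 2.1774], [0.0000, 0.0000, 1.8954, -1.0682], [0.0000, 0.0000, 0.0000, 3.9790]]

a_1 = (-1, 1, -2, 0, -1); ‖a_1‖ = 2.6458, so e_1 = (-0.3780, 0.3780, -0.7559, 0.0000, -0.3780).
e_1·a_2 = (-0.3780)·(-4) + 0.3780·(-4) + (-0.7559)·4 + 0.0000·4 + (-0.3780)·(-3) = -1.8898.
u_2 = a_2 + 1.8898·e_1 = (-4.7143, -3.2857, 2.5714, 4.0000, -3.7143).
‖u_2‖ = 8.3324, so e_2 = (-0.5658, -0.3943, 0.3086, 0.4801, -0.4458).
e_1·a_3 = (-0.3780)·(-2) + 0.3780·(-2) + (-0.7559)·3 + 0.0000·0 + (-0.3780)·(-1) = -1.8898; e_2·a_3 = (-0.5658)·(-2) + (-0.3943)·(-2) + 0.3086·3 + 0.4801·0 + (-0.4458)·(-1) = 3.2918.
u_3 = a_3 + 1.8898·e_1 − 3.2918·e_2 = (-0.8519, 0.0123, 0.5556, -1.5802, -0.2469).
‖u_3‖ = 1.8954, so e_3 = (-0.4494, 0.0065, 0.2931, -0.8337, -0.1303).
e_1·a_4 = (-0.3780)·1 + 0.3780·(-2) + (-0.7559)·(-1) + 0.0000·1 + (-0.3780)·(-4) = 1.1339; e_2·a_4 = (-0.5658)·1 + (-0.3943)·(-2) + 0.3086·(-1) + 0.4801·1 + (-0.4458)·(-4) = 2.1774; e_3·a_4 = (-0.4494)·1 + 0.0065·(-2) + 0.2931·(-1) + (-0.8337)·1 + (-0.1303)·(-4) = -1.0682.
u_4 = a_4 − 1.1339·e_1 − 2.1774·e_2 + 1.0682·e_3 = (2.1804, -1.5630, -0.5017, -0.9359, -2.7400).
‖u_4‖ = 3.9790, so e_4 = (0.5480, -0.3928, -0.1261, -0.2352, -0.6886).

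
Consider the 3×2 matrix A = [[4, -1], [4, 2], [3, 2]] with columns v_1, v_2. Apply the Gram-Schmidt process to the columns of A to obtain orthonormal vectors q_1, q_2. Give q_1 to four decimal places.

v_1 = (4, 4, 3); ‖v_1‖ = 6.4031, so q_1 = (0.6247, 0.6247, 0.4685).

q_1 = (0.6247, 0.6247, 0.4685)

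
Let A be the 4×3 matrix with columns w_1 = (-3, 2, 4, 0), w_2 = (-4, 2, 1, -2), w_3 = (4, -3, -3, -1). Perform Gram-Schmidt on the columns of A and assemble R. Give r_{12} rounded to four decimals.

w_1 = (-3, 2, 4, 0); ‖w_1‖ = 5.3852, so q_1 = (-0.5571, 0.3714, 0.7428, 0.0000).
r_{12} = q_1·w_2 = 3.7139.

r_{12} = 3.7139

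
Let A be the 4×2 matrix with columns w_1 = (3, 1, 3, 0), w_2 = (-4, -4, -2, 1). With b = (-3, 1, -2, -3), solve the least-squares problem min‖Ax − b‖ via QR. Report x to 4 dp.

x = (-1.4612, -0.6256)

w_1 = (3, 1, 3, 0); ‖w_1‖ = 4.3589, so q_1 = (0.6882, 0.2294, 0.6882, 0.0000).
q_1·w_2 = 0.6882·(-4) + 0.2294·(-4) + 0.6882·(-2) + 0.0000·1 = -5.0471.
u_2 = w_2 + 5.0471·q_1 = (-0.5263, -2.8421, 1.4737, 1.0000).
‖u_2‖ = 3.3950, so q_2 = (-0.1550, -0.8371, 0.4341, 0.2945).
Qᵀb = (-3.2118, -2.1238).
Back-substitute: x_2 = -2.1238/3.3950 = -0.6256.
x_1 = (-3.2118 + 5.0471·(-0.6256))/4.3589 = -1.4612.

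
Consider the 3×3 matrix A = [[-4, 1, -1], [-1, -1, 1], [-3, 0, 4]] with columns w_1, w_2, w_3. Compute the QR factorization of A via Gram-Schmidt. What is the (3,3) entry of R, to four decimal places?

r_{33} = 3.0500

w_1 = (-4, -1, -3); ‖w_1‖ = 5.0990, so e_1 = (-0.7845, -0.1961, -0.5883).
e_1·w_2 = (-0.7845)·1 + (-0.1961)·(-1) + (-0.5883)·0 = -0.5883.
u_2 = w_2 + 0.5883·e_1 = (0.5385, -1.1154, -0.3462).
‖u_2‖ = 1.2860, so e_2 = (0.4187, -0.8673, -0.2692).
e_1·w_3 = (-0.7845)·(-1) + (-0.1961)·1 + (-0.5883)·4 = -1.7650; e_2·w_3 = 0.4187·(-1) + (-0.8673)·1 + (-0.2692)·4 = -2.3627.
u_3 = w_3 + 1.7650·e_1 + 2.3627·e_2 = (-1.3953, -1.3953, 2.3256).
r_{33} = ‖u_3‖ = 3.0500.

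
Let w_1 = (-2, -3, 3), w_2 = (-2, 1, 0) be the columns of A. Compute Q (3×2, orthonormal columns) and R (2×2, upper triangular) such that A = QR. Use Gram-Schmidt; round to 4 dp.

e_1 = w_1/‖w_1‖ = (-2, -3, 3)/4.6904 = (-0.4264, -0.6396, 0.6396).
r_{12} = e_1·w_2 = 0.2132.
u_2 = w_2 − 0.2132·e_1 = (-1.9091, 1.1364, -0.1364).
‖u_2‖ = 2.2259, so e_2 = (-0.8577, 0.5105, -0.0613).

Q = [[-0.4264, -0.8577], [-0.6396, 0.5105], [0.6396, -0.0613]], R = [[4.6904, 0.2132], [0.0000, 2.2259]]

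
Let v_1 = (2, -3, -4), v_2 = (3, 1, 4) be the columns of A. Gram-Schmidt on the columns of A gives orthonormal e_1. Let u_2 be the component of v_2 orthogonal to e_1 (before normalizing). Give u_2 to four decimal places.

u_2 = (3.8966, -0.3448, 2.2069)

e_1 = v_1/‖v_1‖ = (2, -3, -4)/5.3852 = (0.3714, -0.5571, -0.7428).
r_{12} = e_1·v_2 = -2.4140.
u_2 = v_2 + 2.4140·e_1 = (3.8966, -0.3448, 2.2069).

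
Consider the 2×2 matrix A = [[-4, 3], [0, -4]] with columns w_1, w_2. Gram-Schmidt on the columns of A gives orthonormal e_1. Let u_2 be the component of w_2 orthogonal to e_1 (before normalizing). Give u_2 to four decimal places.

w_1 = (-4, 0); ‖w_1‖ = 4.0000, so e_1 = (-1.0000, 0.0000).
e_1·w_2 = (-1.0000)·3 + 0.0000·(-4) = -3.0000.
u_2 = w_2 + 3.0000·e_1 = (0.0000, -4.0000).

u_2 = (0.0000, -4.0000)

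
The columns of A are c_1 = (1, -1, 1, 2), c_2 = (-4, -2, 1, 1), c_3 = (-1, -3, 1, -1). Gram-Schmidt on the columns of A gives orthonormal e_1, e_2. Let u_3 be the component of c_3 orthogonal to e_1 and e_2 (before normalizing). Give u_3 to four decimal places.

c_1 = (1, -1, 1, 2); ‖c_1‖ = 2.6458, so e_1 = (0.3780, -0.3780, 0.3780, 0.7559).
e_1·c_2 = 0.3780·(-4) + (-0.3780)·(-2) + 0.3780·1 + 0.7559·1 = 0.3780.
u_2 = c_2 − 0.3780·e_1 = (-4.1429, -1.8571, 0.8571, 0.7143).
‖u_2‖ = 4.6752, so e_2 = (-0.8861, -0.3972, 0.1833, 0.1528).
e_1·c_3 = 0.3780·(-1) + (-0.3780)·(-3) + 0.3780·1 + 0.7559·(-1) = 0.3780; e_2·c_3 = (-0.8861)·(-1) + (-0.3972)·(-3) + 0.1833·1 + 0.1528·(-1) = 2.1084.
u_3 = c_3 − 0.3780·e_1 − 2.1084·e_2 = (0.7255, -2.0196, 0.4706, -1.6078).

u_3 = (0.7255, -2.0196, 0.4706, -1.6078)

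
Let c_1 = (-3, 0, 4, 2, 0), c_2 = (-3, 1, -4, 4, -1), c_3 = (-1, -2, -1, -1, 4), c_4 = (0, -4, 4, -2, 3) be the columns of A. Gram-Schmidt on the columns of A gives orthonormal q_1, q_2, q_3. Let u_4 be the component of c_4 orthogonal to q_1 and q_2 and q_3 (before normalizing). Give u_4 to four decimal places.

c_1 = (-3, 0, 4, 2, 0); ‖c_1‖ = 5.3852, so q_1 = (-0.5571, 0.0000, 0.7428, 0.3714, 0.0000).
q_1·c_2 = (-0.5571)·(-3) + 0.0000·1 + 0.7428·(-4) + 0.3714·4 + 0.0000·(-1) = 0.1857.
u_2 = c_2 − 0.1857·q_1 = (-2.8966, 1.0000, -4.1379, 3.9310, -1.0000).
‖u_2‖ = 6.5548, so q_2 = (-0.4419, 0.1526, -0.6313, 0.5997, -0.1526).
q_1·c_3 = (-0.5571)·(-1) + 0.0000·(-2) + 0.7428·(-1) + 0.3714·(-1) + 0.0000·4 = -0.5571; q_2·c_3 = (-0.4419)·(-1) + 0.1526·(-2) + (-0.6313)·(-1) + 0.5997·(-1) + (-0.1526)·4 = -0.4419.
u_3 = c_3 + 0.5571·q_1 + 0.4419·q_2 = (-1.5056, -1.9326, -0.8652, -0.5281, 3.9326).
‖u_3‖ = 4.7428, so q_3 = (-0.3175, -0.4075, -0.1824, -0.1113, 0.8292).
q_1·c_4 = (-0.5571)·0 + 0.0000·(-4) + 0.7428·4 + 0.3714·(-2) + 0.0000·3 = 2.2283; q_2·c_4 = (-0.4419)·0 + 0.1526·(-4) + (-0.6313)·4 + 0.5997·(-2) + (-0.1526)·3 = -4.7925; q_3·c_4 = (-0.3175)·0 + (-0.4075)·(-4) + (-0.1824)·4 + (-0.1113)·(-2) + 0.8292·3 = 3.6104.
u_4 = c_4 − 2.2283·q_1 + 4.7925·q_2 − 3.6104·q_3 = (0.2697, -1.7977, -0.0220, 0.4486, -0.7248).

u_4 = (0.2697, -1.7977, -0.0220, 0.4486, -0.7248)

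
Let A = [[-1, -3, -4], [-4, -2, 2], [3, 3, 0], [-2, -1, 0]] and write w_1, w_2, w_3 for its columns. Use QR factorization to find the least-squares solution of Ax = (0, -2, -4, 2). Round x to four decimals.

x = (1.1321, -1.7736, 0.7358)

w_1 = (-1, -4, 3, -2); ‖w_1‖ = 5.4772, so e_1 = (-0.1826, -0.7303, 0.5477, -0.3651).
e_1·w_2 = (-0.1826)·(-3) + (-0.7303)·(-2) + 0.5477·3 + (-0.3651)·(-1) = 4.0166.
u_2 = w_2 − 4.0166·e_1 = (-2.2667, 0.9333, 0.8000, 0.4667).
‖u_2‖ = 2.6204, so e_2 = (-0.8650, 0.3562, 0.3053, 0.1781).
e_1·w_3 = (-0.1826)·(-4) + (-0.7303)·2 + 0.5477·0 + (-0.3651)·0 = -0.7303; e_2·w_3 = (-0.8650)·(-4) + 0.3562·2 + 0.3053·0 + 0.1781·0 = 4.1723.
u_3 = w_3 + 0.7303·e_1 − 4.1723·e_2 = (-0.5243, -0.0194, -0.8738, -1.0097).
‖u_3‖ = 1.4347, so e_3 = (-0.3654, -0.0135, -0.6091, -0.7038).
Qᵀb = (-1.4606, -1.5773, 1.0557).
Back-substitute: x_3 = 1.0557/1.4347 = 0.7358.
x_2 = (-1.5773 − 4.1723·0.7358)/2.6204 = -1.7736.
x_1 = (-1.4606 − 4.0166·(-1.7736) + 0.7303·0.7358)/5.4772 = 1.1321.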